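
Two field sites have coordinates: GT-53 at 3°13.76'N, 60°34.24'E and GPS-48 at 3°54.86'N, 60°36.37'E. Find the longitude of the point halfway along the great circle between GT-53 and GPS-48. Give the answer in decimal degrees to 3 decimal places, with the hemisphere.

60.588°E

GT-53: φ = +3.22933°, λ = +60.57067°
GPS-48: φ = +3.91433°, λ = +60.60617°
Bx = cos φ₂ cos Δλ = 0.997667,  By = cos φ₂ sin Δλ = 0.000618
φₘ = atan2(sin φ₁ + sin φ₂, √((cos φ₁ + Bx)² + By²)) = 3.57183°
λₘ = λ₁ + atan2(By, cos φ₁ + Bx) = 60.58841°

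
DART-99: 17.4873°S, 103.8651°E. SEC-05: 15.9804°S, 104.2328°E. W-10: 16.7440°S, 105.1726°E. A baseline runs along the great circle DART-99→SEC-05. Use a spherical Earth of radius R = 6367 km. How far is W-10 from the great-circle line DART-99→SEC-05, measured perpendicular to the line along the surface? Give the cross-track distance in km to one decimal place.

δ₁₃ = central angle DART-99→W-10 = 0.025376 rad  (haversine)
θ₁₃ = bearing DART-99→W-10 = 59.448°,  θ₁₂ = bearing DART-99→SEC-05 = 13.206°
dₓₜ = R·arcsin(sin δ₁₃ · sin(θ₁₃ − θ₁₂)) = 6367·arcsin(0.02537·sin(46.242°)) = 116.690 km
|dₓₜ| = 116.690 km

116.7 km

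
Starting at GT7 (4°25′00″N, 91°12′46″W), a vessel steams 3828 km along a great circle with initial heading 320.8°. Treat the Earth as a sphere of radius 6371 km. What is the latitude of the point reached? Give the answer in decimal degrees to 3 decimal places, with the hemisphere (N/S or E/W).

GT7: φ = +4.41667°, λ = -91.21278°
δ = d/R = 3828/6371 = 0.600848 rad
φ₂ = arcsin(sin φ₁ cos δ + cos φ₁ sin δ cos θ)
   = arcsin(0.07701·0.82486 + 0.99703·0.56534·0.77494) = 30.02177°
λ₂ = λ₁ + atan2(sin θ sin δ cos φ₁, cos δ − sin φ₁ sin φ₂) = -115.58605°

30.022°N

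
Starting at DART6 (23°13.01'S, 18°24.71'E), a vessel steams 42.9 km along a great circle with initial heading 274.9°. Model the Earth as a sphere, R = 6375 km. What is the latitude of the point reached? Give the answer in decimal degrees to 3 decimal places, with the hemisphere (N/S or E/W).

23.183°S

DART6: φ = -23.21683°, λ = +18.41183°
δ = d/R = 42.9/6375 = 0.006729 rad
φ₂ = arcsin(sin φ₁ cos δ + cos φ₁ sin δ cos θ)
   = arcsin(-0.39421·0.99998 + 0.91902·0.00673·0.08542) = -23.18335°
λ₂ = λ₁ + atan2(sin θ sin δ cos φ₁, cos δ − sin φ₁ sin φ₂) = 17.99393°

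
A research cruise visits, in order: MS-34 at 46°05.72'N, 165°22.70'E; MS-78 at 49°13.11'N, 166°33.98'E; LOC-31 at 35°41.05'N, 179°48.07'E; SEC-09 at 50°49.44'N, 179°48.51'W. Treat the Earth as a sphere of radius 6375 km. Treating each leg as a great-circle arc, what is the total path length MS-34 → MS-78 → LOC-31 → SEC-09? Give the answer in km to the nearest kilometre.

3895 km

MS-34: φ = +46.09533°, λ = +165.37833°
MS-78: φ = +49.21850°, λ = +166.56633°
LOC-31: φ = +35.68417°, λ = +179.80117°
SEC-09: φ = +50.82400°, λ = -179.80850°
MS-34→MS-78: c = 0.056268 rad, d = 358.71 km
MS-78→LOC-31: c = 0.290368 rad, d = 1851.09 km
LOC-31→SEC-09: c = 0.264286 rad, d = 1684.82 km
Total = 358.71 + 1851.09 + 1684.82 = 3894.62 km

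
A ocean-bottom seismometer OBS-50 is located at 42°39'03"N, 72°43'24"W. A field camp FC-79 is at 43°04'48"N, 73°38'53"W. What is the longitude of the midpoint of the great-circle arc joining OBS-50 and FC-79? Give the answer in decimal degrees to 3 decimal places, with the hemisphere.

OBS-50: φ = +42.65083°, λ = -72.72333°
FC-79: φ = +43.08000°, λ = -73.64806°
Bx = cos φ₂ cos Δλ = 0.730306,  By = cos φ₂ sin Δλ = -0.011788
φₘ = atan2(sin φ₁ + sin φ₂, √((cos φ₁ + Bx)² + By²)) = 42.86635°
λₘ = λ₁ + atan2(By, cos φ₁ + Bx) = -73.18409°

73.184°W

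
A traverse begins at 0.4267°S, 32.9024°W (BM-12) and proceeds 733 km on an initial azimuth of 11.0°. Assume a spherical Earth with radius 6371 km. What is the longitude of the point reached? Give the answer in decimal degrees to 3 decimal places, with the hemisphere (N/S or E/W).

31.640°W

δ = d/R = 733/6371 = 0.115053 rad
φ₂ = arcsin(sin φ₁ cos δ + cos φ₁ sin δ cos θ)
   = arcsin(-0.00745·0.99339 + 0.99997·0.11480·0.98163) = 6.04379°
λ₂ = λ₁ + atan2(sin θ sin δ cos φ₁, cos δ − sin φ₁ sin φ₂) = -31.64024°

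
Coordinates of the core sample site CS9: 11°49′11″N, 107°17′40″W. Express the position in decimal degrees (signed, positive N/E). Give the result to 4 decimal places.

+11.8197°, -107.2944°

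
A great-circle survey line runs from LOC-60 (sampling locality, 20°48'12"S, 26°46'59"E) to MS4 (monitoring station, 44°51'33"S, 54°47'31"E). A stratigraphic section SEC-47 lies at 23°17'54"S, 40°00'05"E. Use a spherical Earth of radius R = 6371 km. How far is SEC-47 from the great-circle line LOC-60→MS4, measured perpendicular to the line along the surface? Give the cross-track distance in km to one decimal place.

LOC-60: φ = -20.80333°, λ = +26.78306°
MS4: φ = -44.85917°, λ = +54.79194°
SEC-47: φ = -23.29833°, λ = +40.00139°
δ₁₃ = central angle LOC-60→SEC-47 = 0.218126 rad  (haversine)
θ₁₃ = bearing LOC-60→SEC-47 = 103.952°,  θ₁₂ = bearing LOC-60→MS4 = 142.709°
dₓₜ = R·arcsin(sin δ₁₃ · sin(θ₁₃ − θ₁₂)) = 6371·arcsin(0.21640·sin(-38.758°)) = -865.761 km
|dₓₜ| = 865.761 km

865.8 km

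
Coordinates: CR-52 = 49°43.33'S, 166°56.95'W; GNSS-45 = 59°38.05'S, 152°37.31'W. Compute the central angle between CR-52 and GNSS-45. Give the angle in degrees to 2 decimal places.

12.86°

CR-52: φ = -49.72217°, λ = -166.94917°
GNSS-45: φ = -59.63417°, λ = -152.62183°
Δφ = -9.9120°,  Δλ = 14.3273°
a = sin²(Δφ/2) + cos φ₁ cos φ₂ sin²(Δλ/2) = 0.012546
c = 2·arcsin(√a) = 0.224486 rad = 12.8621°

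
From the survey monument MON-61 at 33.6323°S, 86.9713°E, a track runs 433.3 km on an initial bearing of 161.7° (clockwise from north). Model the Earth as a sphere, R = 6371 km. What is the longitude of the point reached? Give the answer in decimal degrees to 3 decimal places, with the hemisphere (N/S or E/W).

δ = d/R = 433.3/6371 = 0.068011 rad
φ₂ = arcsin(sin φ₁ cos δ + cos φ₁ sin δ cos θ)
   = arcsin(-0.55386·0.99769 + 0.83261·0.06796·-0.94943) = -37.32260°
λ₂ = λ₁ + atan2(sin θ sin δ cos φ₁, cos δ − sin φ₁ sin φ₂) = 88.50891°

88.509°E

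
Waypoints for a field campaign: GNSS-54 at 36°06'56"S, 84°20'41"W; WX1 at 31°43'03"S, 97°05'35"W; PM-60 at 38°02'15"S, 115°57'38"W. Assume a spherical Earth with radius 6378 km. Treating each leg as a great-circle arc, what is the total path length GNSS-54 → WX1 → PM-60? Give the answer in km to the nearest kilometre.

3131 km

GNSS-54: φ = -36.11556°, λ = -84.34472°
WX1: φ = -31.71750°, λ = -97.09306°
PM-60: φ = -38.03750°, λ = -115.96056°
GNSS-54→WX1: c = 0.199754 rad, d = 1274.03 km
WX1→PM-60: c = 0.291117 rad, d = 1856.74 km
Total = 1274.03 + 1856.74 = 3130.77 km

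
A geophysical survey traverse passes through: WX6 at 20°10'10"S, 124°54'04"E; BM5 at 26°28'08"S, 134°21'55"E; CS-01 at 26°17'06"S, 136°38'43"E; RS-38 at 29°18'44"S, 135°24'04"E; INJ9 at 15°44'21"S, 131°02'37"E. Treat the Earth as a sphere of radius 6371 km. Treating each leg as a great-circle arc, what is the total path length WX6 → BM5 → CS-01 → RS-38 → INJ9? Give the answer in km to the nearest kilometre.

3353 km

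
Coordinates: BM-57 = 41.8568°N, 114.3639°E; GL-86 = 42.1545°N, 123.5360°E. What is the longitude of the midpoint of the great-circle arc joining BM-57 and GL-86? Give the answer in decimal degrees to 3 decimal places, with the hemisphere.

Bx = cos φ₂ cos Δλ = 0.731859,  By = cos φ₂ sin Δλ = 0.118170
φₘ = atan2(sin φ₁ + sin φ₂, √((cos φ₁ + Bx)² + By²)) = 42.09703°
λₘ = λ₁ + atan2(By, cos φ₁ + Bx) = 118.93920°

118.939°E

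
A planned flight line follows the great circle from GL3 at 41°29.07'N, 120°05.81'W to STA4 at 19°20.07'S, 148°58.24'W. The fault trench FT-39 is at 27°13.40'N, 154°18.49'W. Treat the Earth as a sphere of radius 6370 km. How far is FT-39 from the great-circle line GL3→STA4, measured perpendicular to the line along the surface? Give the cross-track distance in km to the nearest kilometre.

2360 km

GL3: φ = +41.48450°, λ = -120.09683°
STA4: φ = -19.33450°, λ = -148.97067°
FT-39: φ = +27.22333°, λ = -154.30817°
δ₁₃ = central angle GL3→FT-39 = 0.547328 rad  (haversine)
θ₁₃ = bearing GL3→FT-39 = 253.888°,  θ₁₂ = bearing GL3→STA4 = 209.807°
dₓₜ = R·arcsin(sin δ₁₃ · sin(θ₁₃ − θ₁₂)) = 6370·arcsin(0.52041·sin(44.081°)) = 2359.766 km
|dₓₜ| = 2359.766 km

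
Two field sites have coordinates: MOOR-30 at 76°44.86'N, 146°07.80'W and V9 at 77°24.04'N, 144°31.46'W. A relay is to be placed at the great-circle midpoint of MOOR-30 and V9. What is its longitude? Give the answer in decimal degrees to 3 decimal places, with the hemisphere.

145.347°W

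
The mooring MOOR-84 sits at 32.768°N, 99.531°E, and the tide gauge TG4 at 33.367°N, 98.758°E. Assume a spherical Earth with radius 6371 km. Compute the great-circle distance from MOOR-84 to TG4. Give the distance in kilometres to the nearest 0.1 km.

98.1 km

Δφ = 0.5990°,  Δλ = -0.7730°
a = sin²(Δφ/2) + cos φ₁ cos φ₂ sin²(Δλ/2) = 0.000059
c = 2·arcsin(√a) = 0.015399 rad = 0.8823°
d = R·c = 6371 × 0.015399 = 98.1 km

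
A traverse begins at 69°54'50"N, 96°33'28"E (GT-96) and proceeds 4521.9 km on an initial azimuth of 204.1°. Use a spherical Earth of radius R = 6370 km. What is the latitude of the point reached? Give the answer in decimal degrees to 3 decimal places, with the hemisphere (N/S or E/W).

30.530°N

GT-96: φ = +69.91389°, λ = +96.55778°
δ = d/R = 4521.9/6370 = 0.709874 rad
φ₂ = arcsin(sin φ₁ cos δ + cos φ₁ sin δ cos θ)
   = arcsin(0.93918·0.75844 + 0.34343·0.65174·-0.91283) = 30.53041°
λ₂ = λ₁ + atan2(sin θ sin δ cos φ₁, cos δ − sin φ₁ sin φ₂) = 78.56128°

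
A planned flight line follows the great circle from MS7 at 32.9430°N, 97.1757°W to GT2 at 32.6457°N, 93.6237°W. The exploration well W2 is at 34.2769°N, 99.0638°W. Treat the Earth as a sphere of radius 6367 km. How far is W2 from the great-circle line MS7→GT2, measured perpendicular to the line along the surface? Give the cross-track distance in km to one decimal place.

135.0 km

δ₁₃ = central angle MS7→W2 = 0.035988 rad  (haversine)
θ₁₃ = bearing MS7→W2 = 310.827°,  θ₁₂ = bearing MS7→GT2 = 94.722°
dₓₜ = R·arcsin(sin δ₁₃ · sin(θ₁₃ − θ₁₂)) = 6367·arcsin(0.03598·sin(216.105°)) = -135.001 km
|dₓₜ| = 135.001 km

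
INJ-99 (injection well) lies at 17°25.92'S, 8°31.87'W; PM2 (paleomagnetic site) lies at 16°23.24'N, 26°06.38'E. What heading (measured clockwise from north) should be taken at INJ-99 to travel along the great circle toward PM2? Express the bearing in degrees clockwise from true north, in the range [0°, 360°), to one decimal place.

47.2°

INJ-99: φ = -17.43200°, λ = -8.53117°
PM2: φ = +16.38733°, λ = +26.10633°
Δλ = 34.6375°
y = sin Δλ · cos φ₂ = 0.545293
x = cos φ₁ sin φ₂ − sin φ₁ cos φ₂ cos Δλ = 0.505638
θ = atan2(y, x) = 47.1609° → 47.1609° (mod 360°)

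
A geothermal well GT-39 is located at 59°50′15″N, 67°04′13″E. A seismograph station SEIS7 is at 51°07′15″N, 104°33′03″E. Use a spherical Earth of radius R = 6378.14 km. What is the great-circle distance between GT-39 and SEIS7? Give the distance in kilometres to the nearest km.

GT-39: φ = +59.83750°, λ = +67.07028°
SEIS7: φ = +51.12083°, λ = +104.55083°
Δφ = -8.7167°,  Δλ = 37.4806°
a = sin²(Δφ/2) + cos φ₁ cos φ₂ sin²(Δλ/2) = 0.038329
c = 2·arcsin(√a) = 0.394100 rad = 22.5802°
d = R·c = 6378.14 × 0.394100 = 2513.6 km

2514 km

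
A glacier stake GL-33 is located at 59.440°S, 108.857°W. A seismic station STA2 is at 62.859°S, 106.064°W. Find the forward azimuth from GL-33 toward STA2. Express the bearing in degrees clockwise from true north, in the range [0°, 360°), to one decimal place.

159.7°

Δλ = 2.7930°
y = sin Δλ · cos φ₂ = 0.022229
x = cos φ₁ sin φ₂ − sin φ₁ cos φ₂ cos Δλ = -0.060104
θ = atan2(y, x) = 159.7037° → 159.7037° (mod 360°)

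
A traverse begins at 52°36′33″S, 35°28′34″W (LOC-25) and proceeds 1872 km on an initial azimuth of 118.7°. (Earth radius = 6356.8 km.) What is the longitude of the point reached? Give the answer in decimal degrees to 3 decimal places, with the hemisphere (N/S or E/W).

7.051°W

LOC-25: φ = -52.60917°, λ = -35.47611°
δ = d/R = 1872/6356.8 = 0.294488 rad
φ₂ = arcsin(sin φ₁ cos δ + cos φ₁ sin δ cos θ)
   = arcsin(-0.79451·0.95695 + 0.60725·0.29025·-0.48022) = -57.66658°
λ₂ = λ₁ + atan2(sin θ sin δ cos φ₁, cos δ − sin φ₁ sin φ₂) = -7.05101°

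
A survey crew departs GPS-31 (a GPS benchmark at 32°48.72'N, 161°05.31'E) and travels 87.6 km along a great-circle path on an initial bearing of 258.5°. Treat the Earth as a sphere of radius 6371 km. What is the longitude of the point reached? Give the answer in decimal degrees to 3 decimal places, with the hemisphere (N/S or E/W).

160.172°E

GPS-31: φ = +32.81200°, λ = +161.08850°
δ = d/R = 87.6/6371 = 0.013750 rad
φ₂ = arcsin(sin φ₁ cos δ + cos φ₁ sin δ cos θ)
   = arcsin(0.54188·0.99991 + 0.84045·0.01375·-0.19937) = 32.65159°
λ₂ = λ₁ + atan2(sin θ sin δ cos φ₁, cos δ − sin φ₁ sin φ₂) = 160.17160°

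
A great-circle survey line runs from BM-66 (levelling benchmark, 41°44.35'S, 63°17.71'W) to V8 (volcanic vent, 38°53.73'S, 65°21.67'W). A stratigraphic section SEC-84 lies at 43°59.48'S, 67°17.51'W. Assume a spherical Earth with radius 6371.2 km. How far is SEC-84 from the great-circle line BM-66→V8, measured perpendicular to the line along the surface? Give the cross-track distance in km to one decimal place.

405.5 km

BM-66: φ = -41.73917°, λ = -63.29517°
V8: φ = -38.89550°, λ = -65.36117°
SEC-84: φ = -43.99133°, λ = -67.29183°
δ₁₃ = central angle BM-66→SEC-84 = 0.064478 rad  (haversine)
θ₁₃ = bearing BM-66→SEC-84 = 231.099°,  θ₁₂ = bearing BM-66→V8 = 330.342°
dₓₜ = R·arcsin(sin δ₁₃ · sin(θ₁₃ − θ₁₂)) = 6371.2·arcsin(0.06443·sin(-99.242°)) = -405.461 km
|dₓₜ| = 405.461 km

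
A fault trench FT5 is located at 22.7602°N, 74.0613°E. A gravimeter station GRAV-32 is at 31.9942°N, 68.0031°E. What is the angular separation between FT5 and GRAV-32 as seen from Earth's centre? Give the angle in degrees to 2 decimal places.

Δφ = 9.2340°,  Δλ = -6.0582°
a = sin²(Δφ/2) + cos φ₁ cos φ₂ sin²(Δλ/2) = 0.008663
c = 2·arcsin(√a) = 0.186423 rad = 10.6812°

10.68°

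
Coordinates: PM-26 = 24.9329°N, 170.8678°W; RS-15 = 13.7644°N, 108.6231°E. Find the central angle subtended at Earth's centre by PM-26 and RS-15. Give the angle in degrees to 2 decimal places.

Δφ = -11.1685°,  Δλ = -80.5091°
a = sin²(Δφ/2) + cos φ₁ cos φ₂ sin²(Δλ/2) = 0.377235
c = 2·arcsin(√a) = 1.322729 rad = 75.7868°

75.79°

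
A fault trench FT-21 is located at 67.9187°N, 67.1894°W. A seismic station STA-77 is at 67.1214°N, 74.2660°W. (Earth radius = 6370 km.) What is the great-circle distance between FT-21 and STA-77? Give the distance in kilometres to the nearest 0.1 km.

313.4 km

Δφ = -0.7973°,  Δλ = -7.0766°
a = sin²(Δφ/2) + cos φ₁ cos φ₂ sin²(Δλ/2) = 0.000605
c = 2·arcsin(√a) = 0.049201 rad = 2.8190°
d = R·c = 6370 × 0.049201 = 313.4 km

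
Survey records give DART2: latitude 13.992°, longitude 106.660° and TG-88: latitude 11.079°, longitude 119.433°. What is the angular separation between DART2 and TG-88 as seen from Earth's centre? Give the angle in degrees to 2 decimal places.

12.80°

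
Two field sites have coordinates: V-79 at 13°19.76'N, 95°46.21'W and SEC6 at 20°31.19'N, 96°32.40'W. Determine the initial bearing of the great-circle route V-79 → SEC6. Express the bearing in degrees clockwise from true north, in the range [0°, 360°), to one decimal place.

V-79: φ = +13.32933°, λ = -95.77017°
SEC6: φ = +20.51983°, λ = -96.54000°
Δλ = -0.7698°
y = sin Δλ · cos φ₂ = -0.012583
x = cos φ₁ sin φ₂ − sin φ₁ cos φ₂ cos Δλ = 0.125188
θ = atan2(y, x) = -5.7398° → 354.2602° (mod 360°)

354.3°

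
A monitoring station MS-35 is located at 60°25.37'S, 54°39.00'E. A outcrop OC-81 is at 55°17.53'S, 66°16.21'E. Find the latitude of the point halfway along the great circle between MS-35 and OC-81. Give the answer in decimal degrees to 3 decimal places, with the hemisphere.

MS-35: φ = -60.42283°, λ = +54.65000°
OC-81: φ = -55.29217°, λ = +66.27017°
Bx = cos φ₂ cos Δλ = 0.557722,  By = cos φ₂ sin Δλ = 0.114688
φₘ = atan2(sin φ₁ + sin φ₂, √((cos φ₁ + Bx)² + By²)) = -57.98961°
λₘ = λ₁ + atan2(By, cos φ₁ + Bx) = 60.87579°

57.990°S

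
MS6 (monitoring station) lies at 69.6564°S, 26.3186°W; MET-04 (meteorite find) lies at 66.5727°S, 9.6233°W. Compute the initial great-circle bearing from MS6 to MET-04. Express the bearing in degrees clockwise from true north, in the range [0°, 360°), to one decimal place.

71.6°

Δλ = 16.6953°
y = sin Δλ · cos φ₂ = 0.114219
x = cos φ₁ sin φ₂ − sin φ₁ cos φ₂ cos Δλ = 0.038080
θ = atan2(y, x) = 71.5617° → 71.5617° (mod 360°)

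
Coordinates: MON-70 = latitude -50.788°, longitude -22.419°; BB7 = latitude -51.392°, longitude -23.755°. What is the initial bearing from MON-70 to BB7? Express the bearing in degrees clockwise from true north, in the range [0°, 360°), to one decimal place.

233.7°

Δλ = -1.3360°
y = sin Δλ · cos φ₂ = -0.014549
x = cos φ₁ sin φ₂ − sin φ₁ cos φ₂ cos Δλ = -0.010673
θ = atan2(y, x) = -126.2642° → 233.7358° (mod 360°)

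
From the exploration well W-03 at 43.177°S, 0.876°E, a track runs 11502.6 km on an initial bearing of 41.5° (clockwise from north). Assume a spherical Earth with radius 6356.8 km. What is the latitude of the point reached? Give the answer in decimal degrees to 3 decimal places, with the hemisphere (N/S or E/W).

43.826°N

δ = d/R = 11502.6/6356.8 = 1.809495 rad
φ₂ = arcsin(sin φ₁ cos δ + cos φ₁ sin δ cos θ)
   = arcsin(-0.68425·-0.23644 + 0.72924·0.97165·0.74896) = 43.82590°
λ₂ = λ₁ + atan2(sin θ sin δ cos φ₁, cos δ − sin φ₁ sin φ₂) = 64.05465°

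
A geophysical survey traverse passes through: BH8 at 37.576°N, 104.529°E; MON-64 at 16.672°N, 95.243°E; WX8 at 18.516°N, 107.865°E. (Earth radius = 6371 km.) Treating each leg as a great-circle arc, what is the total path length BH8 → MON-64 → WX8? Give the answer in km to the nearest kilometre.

3849 km

BH8→MON-64: c = 0.391782 rad, d = 2496.04 km
MON-64→WX8: c = 0.212392 rad, d = 1353.15 km
Total = 2496.04 + 1353.15 = 3849.20 km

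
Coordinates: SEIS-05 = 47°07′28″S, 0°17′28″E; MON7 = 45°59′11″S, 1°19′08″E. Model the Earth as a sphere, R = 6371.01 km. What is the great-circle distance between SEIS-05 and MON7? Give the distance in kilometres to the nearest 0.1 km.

149.0 km

SEIS-05: φ = -47.12444°, λ = +0.29111°
MON7: φ = -45.98639°, λ = +1.31889°
Δφ = 1.1381°,  Δλ = 1.0278°
a = sin²(Δφ/2) + cos φ₁ cos φ₂ sin²(Δλ/2) = 0.000137
c = 2·arcsin(√a) = 0.023381 rad = 1.3396°
d = R·c = 6371.01 × 0.023381 = 149.0 km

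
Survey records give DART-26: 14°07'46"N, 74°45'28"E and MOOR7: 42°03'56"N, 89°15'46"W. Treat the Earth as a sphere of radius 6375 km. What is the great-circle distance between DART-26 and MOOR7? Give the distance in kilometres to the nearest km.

DART-26: φ = +14.12944°, λ = +74.75778°
MOOR7: φ = +42.06556°, λ = -89.26278°
Δφ = 27.9361°,  Δλ = -164.0206°
a = sin²(Δφ/2) + cos φ₁ cos φ₂ sin²(Δλ/2) = 0.764275
c = 2·arcsin(√a) = 2.127689 rad = 121.9076°
d = R·c = 6375 × 2.127689 = 13564.0 km

13564 km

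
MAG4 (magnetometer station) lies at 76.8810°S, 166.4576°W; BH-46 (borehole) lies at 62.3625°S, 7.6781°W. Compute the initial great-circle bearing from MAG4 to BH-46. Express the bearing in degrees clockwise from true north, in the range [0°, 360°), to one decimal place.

164.9°

Δλ = 158.7795°
y = sin Δλ · cos φ₂ = 0.167904
x = cos φ₁ sin φ₂ − sin φ₁ cos φ₂ cos Δλ = -0.622213
θ = atan2(y, x) = 164.8985° → 164.8985° (mod 360°)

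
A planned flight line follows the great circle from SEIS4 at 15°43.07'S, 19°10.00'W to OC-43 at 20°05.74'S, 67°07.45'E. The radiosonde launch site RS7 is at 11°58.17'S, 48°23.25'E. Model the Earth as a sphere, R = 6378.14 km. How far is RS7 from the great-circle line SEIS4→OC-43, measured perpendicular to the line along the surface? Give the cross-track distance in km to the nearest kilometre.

SEIS4: φ = -15.71783°, λ = -19.16667°
OC-43: φ = -20.09567°, λ = +67.12417°
RS7: φ = -11.96950°, λ = +48.38750°
δ₁₃ = central angle SEIS4→RS7 = 1.142057 rad  (haversine)
θ₁₃ = bearing SEIS4→RS7 = 96.214°,  θ₁₂ = bearing SEIS4→OC-43 = 108.539°
dₓₜ = R·arcsin(sin δ₁₃ · sin(θ₁₃ − θ₁₂)) = 6378.14·arcsin(0.90949·sin(-12.325°)) = -1246.134 km
|dₓₜ| = 1246.134 km

1246 km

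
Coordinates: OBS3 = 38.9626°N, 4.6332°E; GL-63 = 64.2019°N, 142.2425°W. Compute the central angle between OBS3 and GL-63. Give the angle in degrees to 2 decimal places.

Δφ = 25.2393°,  Δλ = -146.8757°
a = sin²(Δφ/2) + cos φ₁ cos φ₂ sin²(Δλ/2) = 0.358630
c = 2·arcsin(√a) = 1.284146 rad = 73.5761°

73.58°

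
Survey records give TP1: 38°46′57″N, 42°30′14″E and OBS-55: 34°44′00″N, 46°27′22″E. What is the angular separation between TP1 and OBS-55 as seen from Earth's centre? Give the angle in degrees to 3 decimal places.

5.139°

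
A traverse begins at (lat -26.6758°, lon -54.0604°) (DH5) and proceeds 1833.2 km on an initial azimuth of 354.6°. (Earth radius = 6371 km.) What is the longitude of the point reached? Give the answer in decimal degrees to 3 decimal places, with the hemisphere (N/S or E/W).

55.616°W

δ = d/R = 1833.2/6371 = 0.287741 rad
φ₂ = arcsin(sin φ₁ cos δ + cos φ₁ sin δ cos θ)
   = arcsin(-0.44894·0.95889 + 0.89356·0.28379·0.99556) = -10.25496°
λ₂ = λ₁ + atan2(sin θ sin δ cos φ₁, cos δ − sin φ₁ sin φ₂) = -55.61561°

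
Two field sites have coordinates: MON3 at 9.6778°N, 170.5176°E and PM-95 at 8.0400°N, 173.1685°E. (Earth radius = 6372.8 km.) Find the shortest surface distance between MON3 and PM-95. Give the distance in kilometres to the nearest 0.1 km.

Δφ = -1.6378°,  Δλ = 2.6509°
a = sin²(Δφ/2) + cos φ₁ cos φ₂ sin²(Δλ/2) = 0.000727
c = 2·arcsin(√a) = 0.053915 rad = 3.0891°
d = R·c = 6372.8 × 0.053915 = 343.6 km

343.6 km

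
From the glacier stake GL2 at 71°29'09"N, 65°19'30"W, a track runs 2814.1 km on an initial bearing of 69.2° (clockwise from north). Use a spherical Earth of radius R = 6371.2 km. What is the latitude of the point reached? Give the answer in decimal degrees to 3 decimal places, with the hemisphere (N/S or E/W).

64.883°N

GL2: φ = +71.48583°, λ = -65.32500°
δ = d/R = 2814.1/6371.2 = 0.441691 rad
φ₂ = arcsin(sin φ₁ cos δ + cos φ₁ sin δ cos θ)
   = arcsin(0.94825·0.90403 + 0.31754·0.42747·0.35511) = 64.88312°
λ₂ = λ₁ + atan2(sin θ sin δ cos φ₁, cos δ − sin φ₁ sin φ₂) = 4.96947°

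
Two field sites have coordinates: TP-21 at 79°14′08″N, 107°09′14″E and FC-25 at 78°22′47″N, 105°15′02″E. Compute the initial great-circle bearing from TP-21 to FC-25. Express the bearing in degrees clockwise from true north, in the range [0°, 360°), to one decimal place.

TP-21: φ = +79.23556°, λ = +107.15389°
FC-25: φ = +78.37972°, λ = +105.25056°
Δλ = -1.9033°
y = sin Δλ · cos φ₂ = -0.006690
x = cos φ₁ sin φ₂ − sin φ₁ cos φ₂ cos Δλ = -0.014827
θ = atan2(y, x) = -155.7155° → 204.2845° (mod 360°)

204.3°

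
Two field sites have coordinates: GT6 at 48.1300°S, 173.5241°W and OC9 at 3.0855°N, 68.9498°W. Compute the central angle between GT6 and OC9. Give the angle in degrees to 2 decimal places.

101.99°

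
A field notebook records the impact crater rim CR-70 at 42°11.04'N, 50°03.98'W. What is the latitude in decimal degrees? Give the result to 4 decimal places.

42° + 11.04′/60 = 42 + 0.18400 = 42.1840°

42.1840°N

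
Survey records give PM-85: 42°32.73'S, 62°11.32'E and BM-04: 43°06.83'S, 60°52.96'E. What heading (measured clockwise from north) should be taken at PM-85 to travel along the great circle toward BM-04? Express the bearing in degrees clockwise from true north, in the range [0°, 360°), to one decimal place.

238.9°

PM-85: φ = -42.54550°, λ = +62.18867°
BM-04: φ = -43.11383°, λ = +60.88267°
Δλ = -1.3060°
y = sin Δλ · cos φ₂ = -0.016638
x = cos φ₁ sin φ₂ − sin φ₁ cos φ₂ cos Δλ = -0.010047
θ = atan2(y, x) = -121.1267° → 238.8733° (mod 360°)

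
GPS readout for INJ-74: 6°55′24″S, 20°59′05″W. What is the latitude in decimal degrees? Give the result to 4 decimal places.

6° + 55′/60 + 24″/3600 = 6 + 0.91667 + 0.00667 = 6.9233°

6.9233°S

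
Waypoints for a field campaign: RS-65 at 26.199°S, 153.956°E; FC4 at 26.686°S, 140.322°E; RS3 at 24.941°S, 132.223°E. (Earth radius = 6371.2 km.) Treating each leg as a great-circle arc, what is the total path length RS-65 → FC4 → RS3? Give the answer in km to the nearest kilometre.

2191 km

RS-65→FC4: c = 0.213132 rad, d = 1357.90 km
FC4→RS3: c = 0.130816 rad, d = 833.45 km
Total = 1357.90 + 833.45 = 2191.36 km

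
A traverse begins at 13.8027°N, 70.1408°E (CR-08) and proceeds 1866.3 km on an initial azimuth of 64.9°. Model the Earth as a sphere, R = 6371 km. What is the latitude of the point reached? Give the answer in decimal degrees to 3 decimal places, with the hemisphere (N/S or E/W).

δ = d/R = 1866.3/6371 = 0.292937 rad
φ₂ = arcsin(sin φ₁ cos δ + cos φ₁ sin δ cos θ)
   = arcsin(0.23858·0.95740 + 0.97112·0.28877·0.42420) = 20.32669°
λ₂ = λ₁ + atan2(sin θ sin δ cos φ₁, cos δ − sin φ₁ sin φ₂) = 86.33311°

20.327°N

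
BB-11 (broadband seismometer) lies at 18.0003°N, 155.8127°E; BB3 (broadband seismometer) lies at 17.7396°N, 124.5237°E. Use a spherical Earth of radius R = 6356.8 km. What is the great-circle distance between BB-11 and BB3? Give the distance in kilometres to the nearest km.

3300 km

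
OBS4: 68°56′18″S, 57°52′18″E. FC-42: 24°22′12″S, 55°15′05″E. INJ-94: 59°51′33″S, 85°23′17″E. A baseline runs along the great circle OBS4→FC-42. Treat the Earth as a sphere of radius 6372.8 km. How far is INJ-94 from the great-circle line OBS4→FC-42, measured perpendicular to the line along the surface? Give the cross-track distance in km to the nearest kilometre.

OBS4: φ = -68.93833°, λ = +57.87167°
FC-42: φ = -24.37000°, λ = +55.25139°
INJ-94: φ = -59.85917°, λ = +85.38806°
δ₁₃ = central angle OBS4→INJ-94 = 0.257387 rad  (haversine)
θ₁₃ = bearing OBS4→INJ-94 = 65.690°,  θ₁₂ = bearing OBS4→FC-42 = 356.600°
dₓₜ = R·arcsin(sin δ₁₃ · sin(θ₁₃ − θ₁₂)) = 6372.8·arcsin(0.25455·sin(-290.909°)) = 1530.051 km
|dₓₜ| = 1530.051 km

1530 km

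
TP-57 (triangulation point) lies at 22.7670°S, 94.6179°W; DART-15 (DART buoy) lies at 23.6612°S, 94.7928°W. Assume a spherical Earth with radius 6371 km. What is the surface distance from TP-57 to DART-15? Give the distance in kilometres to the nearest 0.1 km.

Δφ = -0.8942°,  Δλ = -0.1749°
a = sin²(Δφ/2) + cos φ₁ cos φ₂ sin²(Δλ/2) = 0.000063
c = 2·arcsin(√a) = 0.015857 rad = 0.9085°
d = R·c = 6371 × 0.015857 = 101.0 km

101.0 km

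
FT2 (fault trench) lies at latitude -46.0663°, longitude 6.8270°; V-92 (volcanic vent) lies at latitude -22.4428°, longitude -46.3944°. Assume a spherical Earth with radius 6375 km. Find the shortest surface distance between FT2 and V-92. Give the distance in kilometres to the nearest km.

Δφ = 23.6235°,  Δλ = -53.2214°
a = sin²(Δφ/2) + cos φ₁ cos φ₂ sin²(Δλ/2) = 0.170565
c = 2·arcsin(√a) = 0.851481 rad = 48.7862°
d = R·c = 6375 × 0.851481 = 5428.2 km

5428 km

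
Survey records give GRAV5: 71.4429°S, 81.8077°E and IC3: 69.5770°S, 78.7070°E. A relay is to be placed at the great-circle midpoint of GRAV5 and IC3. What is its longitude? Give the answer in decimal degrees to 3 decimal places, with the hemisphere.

80.186°E

Bx = cos φ₂ cos Δλ = 0.348437,  By = cos φ₂ sin Δλ = -0.018875
φₘ = atan2(sin φ₁ + sin φ₂, √((cos φ₁ + Bx)² + By²)) = -70.51653°
λₘ = λ₁ + atan2(By, cos φ₁ + Bx) = 80.18600°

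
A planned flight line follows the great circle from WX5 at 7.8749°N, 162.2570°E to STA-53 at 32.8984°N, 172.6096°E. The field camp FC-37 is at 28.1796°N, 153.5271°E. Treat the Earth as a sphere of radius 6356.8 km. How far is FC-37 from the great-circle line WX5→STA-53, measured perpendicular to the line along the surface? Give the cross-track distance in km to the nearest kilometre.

δ₁₃ = central angle WX5→FC-37 = 0.382472 rad  (haversine)
θ₁₃ = bearing WX5→FC-37 = 338.994°,  θ₁₂ = bearing WX5→STA-53 = 19.552°
dₓₜ = R·arcsin(sin δ₁₃ · sin(θ₁₃ − θ₁₂)) = 6356.8·arcsin(0.37322·sin(319.442°)) = -1558.183 km
|dₓₜ| = 1558.183 km

1558 km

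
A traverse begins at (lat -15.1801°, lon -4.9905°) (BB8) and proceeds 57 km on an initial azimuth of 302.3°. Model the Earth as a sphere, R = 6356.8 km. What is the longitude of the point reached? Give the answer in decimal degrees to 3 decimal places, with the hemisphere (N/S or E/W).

δ = d/R = 57/6356.8 = 0.008967 rad
φ₂ = arcsin(sin φ₁ cos δ + cos φ₁ sin δ cos θ)
   = arcsin(-0.26185·0.99996 + 0.96511·0.00897·0.53435) = -14.90513°
λ₂ = λ₁ + atan2(sin θ sin δ cos φ₁, cos δ − sin φ₁ sin φ₂) = -5.43988°

5.440°W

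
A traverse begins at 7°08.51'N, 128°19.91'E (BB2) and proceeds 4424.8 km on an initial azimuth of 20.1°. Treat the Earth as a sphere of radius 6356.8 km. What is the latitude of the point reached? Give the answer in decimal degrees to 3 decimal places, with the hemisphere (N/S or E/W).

43.859°N

BB2: φ = +7.14183°, λ = +128.33183°
δ = d/R = 4424.8/6356.8 = 0.696073 rad
φ₂ = arcsin(sin φ₁ cos δ + cos φ₁ sin δ cos θ)
   = arcsin(0.12433·0.76737 + 0.99224·0.64121·0.93909) = 43.85914°
λ₂ = λ₁ + atan2(sin θ sin δ cos φ₁, cos δ − sin φ₁ sin φ₂) = 146.12663°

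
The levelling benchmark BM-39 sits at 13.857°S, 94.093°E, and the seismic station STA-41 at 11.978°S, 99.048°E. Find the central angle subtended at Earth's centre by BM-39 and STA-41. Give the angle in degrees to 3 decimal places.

Δφ = 1.8790°,  Δλ = 4.9550°
a = sin²(Δφ/2) + cos φ₁ cos φ₂ sin²(Δλ/2) = 0.002044
c = 2·arcsin(√a) = 0.090442 rad = 5.1819°

5.182°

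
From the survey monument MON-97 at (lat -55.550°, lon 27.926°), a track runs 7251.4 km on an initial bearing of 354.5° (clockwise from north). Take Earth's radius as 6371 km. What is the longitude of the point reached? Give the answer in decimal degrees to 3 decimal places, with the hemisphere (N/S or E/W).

δ = d/R = 7251.4/6371 = 1.138189 rad
φ₂ = arcsin(sin φ₁ cos δ + cos φ₁ sin δ cos θ)
   = arcsin(-0.82462·0.41924 + 0.56569·0.90788·0.99540) = 9.52602°
λ₂ = λ₁ + atan2(sin θ sin δ cos φ₁, cos δ − sin φ₁ sin φ₂) = 22.86406°

22.864°E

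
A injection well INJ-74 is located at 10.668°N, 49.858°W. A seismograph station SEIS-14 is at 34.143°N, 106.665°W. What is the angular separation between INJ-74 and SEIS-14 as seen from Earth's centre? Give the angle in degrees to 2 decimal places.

Δφ = 23.4750°,  Δλ = -56.8070°
a = sin²(Δφ/2) + cos φ₁ cos φ₂ sin²(Δλ/2) = 0.225416
c = 2·arcsin(√a) = 0.989428 rad = 56.6900°

56.69°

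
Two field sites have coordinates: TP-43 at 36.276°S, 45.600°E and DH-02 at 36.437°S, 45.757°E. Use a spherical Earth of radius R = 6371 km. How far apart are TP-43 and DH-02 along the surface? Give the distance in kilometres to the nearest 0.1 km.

Δφ = -0.1610°,  Δλ = 0.1570°
a = sin²(Δφ/2) + cos φ₁ cos φ₂ sin²(Δλ/2) = 0.000003
c = 2·arcsin(√a) = 0.003573 rad = 0.2047°
d = R·c = 6371 × 0.003573 = 22.8 km

22.8 km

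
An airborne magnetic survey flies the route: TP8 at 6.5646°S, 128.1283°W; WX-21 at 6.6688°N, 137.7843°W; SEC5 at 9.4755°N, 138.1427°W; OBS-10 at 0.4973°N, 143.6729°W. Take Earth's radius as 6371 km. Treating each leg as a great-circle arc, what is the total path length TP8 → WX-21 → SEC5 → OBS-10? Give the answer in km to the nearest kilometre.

3306 km

TP8→WX-21: c = 0.285694 rad, d = 1820.16 km
WX-21→SEC5: c = 0.049376 rad, d = 314.57 km
SEC5→OBS-10: c = 0.183796 rad, d = 1170.96 km
Total = 1820.16 + 314.57 + 1170.96 = 3305.70 km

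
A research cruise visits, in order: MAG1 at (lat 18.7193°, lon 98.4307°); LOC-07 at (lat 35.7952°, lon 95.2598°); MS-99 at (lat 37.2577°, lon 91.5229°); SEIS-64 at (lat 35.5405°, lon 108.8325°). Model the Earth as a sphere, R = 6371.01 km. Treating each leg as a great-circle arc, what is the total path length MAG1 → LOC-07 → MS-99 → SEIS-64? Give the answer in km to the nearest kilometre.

3854 km

MAG1→LOC-07: c = 0.302010 rad, d = 1924.11 km
LOC-07→MS-99: c = 0.058290 rad, d = 371.36 km
MS-99→SEIS-64: c = 0.244660 rad, d = 1558.73 km
Total = 1924.11 + 371.36 + 1558.73 = 3854.21 km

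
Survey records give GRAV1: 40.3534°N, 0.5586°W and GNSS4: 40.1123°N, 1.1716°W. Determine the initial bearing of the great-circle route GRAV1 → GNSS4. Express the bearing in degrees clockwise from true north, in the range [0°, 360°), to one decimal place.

Δλ = -0.6130°
y = sin Δλ · cos φ₂ = -0.008182
x = cos φ₁ sin φ₂ − sin φ₁ cos φ₂ cos Δλ = -0.004180
θ = atan2(y, x) = -117.0590° → 242.9410° (mod 360°)

242.9°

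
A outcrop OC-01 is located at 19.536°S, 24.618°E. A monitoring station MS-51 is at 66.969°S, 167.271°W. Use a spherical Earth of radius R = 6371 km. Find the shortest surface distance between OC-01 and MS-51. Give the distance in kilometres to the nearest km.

10346 km

Δφ = -47.4330°,  Δλ = 168.1110°
a = sin²(Δφ/2) + cos φ₁ cos φ₂ sin²(Δλ/2) = 0.526526
c = 2·arcsin(√a) = 1.623873 rad = 93.0411°
d = R·c = 6371 × 1.623873 = 10345.7 km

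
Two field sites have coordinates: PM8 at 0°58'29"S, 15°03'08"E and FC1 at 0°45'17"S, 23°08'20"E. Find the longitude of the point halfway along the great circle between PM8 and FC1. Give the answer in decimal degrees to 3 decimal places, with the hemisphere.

PM8: φ = -0.97472°, λ = +15.05222°
FC1: φ = -0.75472°, λ = +23.13889°
Bx = cos φ₂ cos Δλ = 0.989971,  By = cos φ₂ sin Δλ = 0.140659
φₘ = atan2(sin φ₁ + sin φ₂, √((cos φ₁ + Bx)² + By²)) = -0.86688°
λₘ = λ₁ + atan2(By, cos φ₁ + Bx) = 19.09567°

19.096°E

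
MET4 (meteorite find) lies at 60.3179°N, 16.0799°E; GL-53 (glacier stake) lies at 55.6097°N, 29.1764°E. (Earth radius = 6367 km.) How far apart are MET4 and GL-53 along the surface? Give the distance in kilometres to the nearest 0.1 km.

Δφ = -4.7082°,  Δλ = 13.0965°
a = sin²(Δφ/2) + cos φ₁ cos φ₂ sin²(Δλ/2) = 0.005325
c = 2·arcsin(√a) = 0.146070 rad = 8.3692°
d = R·c = 6367 × 0.146070 = 930.0 km

930.0 km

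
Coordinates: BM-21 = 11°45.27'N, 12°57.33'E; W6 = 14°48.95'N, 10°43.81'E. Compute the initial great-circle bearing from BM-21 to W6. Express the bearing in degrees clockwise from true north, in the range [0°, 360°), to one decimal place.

BM-21: φ = +11.75450°, λ = +12.95550°
W6: φ = +14.81583°, λ = +10.73017°
Δλ = -2.2253°
y = sin Δλ · cos φ₂ = -0.037539
x = cos φ₁ sin φ₂ − sin φ₁ cos φ₂ cos Δλ = 0.053553
θ = atan2(y, x) = -35.0288° → 324.9712° (mod 360°)

325.0°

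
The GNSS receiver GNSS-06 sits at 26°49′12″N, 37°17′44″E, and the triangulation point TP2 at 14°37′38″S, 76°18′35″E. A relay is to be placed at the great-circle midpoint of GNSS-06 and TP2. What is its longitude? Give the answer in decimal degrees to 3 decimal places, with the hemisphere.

57.623°E

GNSS-06: φ = +26.82000°, λ = +37.29556°
TP2: φ = -14.62722°, λ = +76.30972°
Bx = cos φ₂ cos Δλ = 0.751808,  By = cos φ₂ sin Δλ = 0.609110
φₘ = atan2(sin φ₁ + sin φ₂, √((cos φ₁ + Bx)² + By²)) = 6.46392°
λₘ = λ₁ + atan2(By, cos φ₁ + Bx) = 57.62278°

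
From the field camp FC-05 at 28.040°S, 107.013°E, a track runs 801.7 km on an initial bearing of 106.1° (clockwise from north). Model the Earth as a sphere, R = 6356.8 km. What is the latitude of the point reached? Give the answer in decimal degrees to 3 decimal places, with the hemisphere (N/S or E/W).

29.811°S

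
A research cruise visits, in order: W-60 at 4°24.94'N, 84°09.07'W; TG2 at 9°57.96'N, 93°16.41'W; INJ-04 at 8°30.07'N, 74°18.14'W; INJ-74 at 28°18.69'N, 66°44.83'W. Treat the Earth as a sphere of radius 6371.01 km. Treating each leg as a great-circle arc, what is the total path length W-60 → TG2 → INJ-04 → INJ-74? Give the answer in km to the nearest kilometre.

5609 km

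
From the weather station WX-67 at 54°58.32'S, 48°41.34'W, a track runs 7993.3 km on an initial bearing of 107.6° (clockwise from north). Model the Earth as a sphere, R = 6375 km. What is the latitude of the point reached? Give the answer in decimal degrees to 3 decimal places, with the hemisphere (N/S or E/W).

24.842°S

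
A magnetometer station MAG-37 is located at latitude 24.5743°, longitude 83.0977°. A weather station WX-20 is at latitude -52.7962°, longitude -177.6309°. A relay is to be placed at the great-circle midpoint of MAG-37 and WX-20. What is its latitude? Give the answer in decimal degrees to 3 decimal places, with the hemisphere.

20.692°S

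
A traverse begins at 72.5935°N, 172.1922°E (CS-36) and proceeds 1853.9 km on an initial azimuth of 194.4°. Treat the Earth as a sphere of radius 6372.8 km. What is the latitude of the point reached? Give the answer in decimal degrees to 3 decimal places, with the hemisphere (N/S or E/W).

56.202°N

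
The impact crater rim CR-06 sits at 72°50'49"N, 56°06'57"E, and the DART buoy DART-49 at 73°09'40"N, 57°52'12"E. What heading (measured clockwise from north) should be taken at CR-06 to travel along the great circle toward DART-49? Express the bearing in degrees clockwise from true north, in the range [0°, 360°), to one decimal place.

57.7°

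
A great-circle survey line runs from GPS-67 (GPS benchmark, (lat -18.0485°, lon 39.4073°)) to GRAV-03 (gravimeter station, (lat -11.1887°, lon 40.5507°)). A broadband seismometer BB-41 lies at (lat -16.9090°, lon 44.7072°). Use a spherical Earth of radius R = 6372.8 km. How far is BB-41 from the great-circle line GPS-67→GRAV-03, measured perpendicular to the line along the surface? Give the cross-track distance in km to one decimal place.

δ₁₃ = central angle GPS-67→BB-41 = 0.090439 rad  (haversine)
θ₁₃ = bearing GPS-67→BB-41 = 78.103°,  θ₁₂ = bearing GPS-67→GRAV-03 = 9.312°
dₓₜ = R·arcsin(sin δ₁₃ · sin(θ₁₃ − θ₁₂)) = 6372.8·arcsin(0.09032·sin(68.790°)) = 537.213 km
|dₓₜ| = 537.213 km

537.2 km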